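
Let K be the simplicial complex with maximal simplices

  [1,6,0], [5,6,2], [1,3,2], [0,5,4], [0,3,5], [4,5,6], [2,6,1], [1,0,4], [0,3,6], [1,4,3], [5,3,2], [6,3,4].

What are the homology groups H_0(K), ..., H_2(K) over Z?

H_0 = Z,  H_1 = Z/2,  H_2 = 0.

Take the total order 0 < 1 < 2 < 3 < 4 < 5 < 6 on the vertex set. Then K (dimension 2) consists of the simplices:

  0-simplices (7): [0], [1], [2], [3], [4], [5], [6]
  1-simplices (18): [0,1], [0,3], [0,4], [0,5], [0,6], [1,2], [1,3], [1,4], [1,6], [2,3], [2,5], [2,6], [3,4], [3,5], [3,6], [4,5], [4,6], [5,6]
  2-simplices (12): [0,1,4], [0,1,6], [0,3,5], [0,3,6], [0,4,5], [1,2,3], [1,2,6], [1,3,4], [2,3,5], [2,5,6], [3,4,6], [4,5,6]

so the chain groups are C_0 ≅ Z^7, C_1 ≅ Z^18, C_2 ≅ Z^12.

The boundary map ∂_1: C_1 → C_0 sends each edge [p,q] (with p < q) to q − p. For instance
  ∂[0,4] = [4] − [0].
The 7×18 boundary matrix has rank 6 and Smith normal form diag(1,1,1,1,1,1).

The boundary map ∂_2: C_2 → C_1 maps a triangle to the signed sum of its edges. For instance
  ∂[2,3,5] = [3,5] − [2,5] + [2,3],
  ∂[1,3,4] = [3,4] − [1,4] + [1,3].
As a 18×12 matrix over Z this has rank 12, with invariant factors (1,1,1,1,1,1,1,1,1,1,1,2).

From H_k ≅ ker(∂_k) / im(∂_{k+1}) we obtain:

  H_0: rank C_0 − rank ∂_1 = 7 − 6 = 1, and the invariant factors of ∂_1 are all 1, so H_0 ≅ Z.
  H_1: rank ker ∂_1 − rank ∂_2 = (18 − 6) − 12 = 0, and ∂_2 has invariant factor 2 > 1, so H_1 ≅ Z/2.
  H_2: rank ker ∂_2 − rank ∂_3 = (12 − 12) − 0 = 0, and there is no ∂_3, so H_2 ≅ 0.

As a check, the Euler characteristic is 7 − 18 + 12 = 1, which agrees with 1 − 0 + 0 = 1.
(K is a triangulation of the real projective plane RP^2.)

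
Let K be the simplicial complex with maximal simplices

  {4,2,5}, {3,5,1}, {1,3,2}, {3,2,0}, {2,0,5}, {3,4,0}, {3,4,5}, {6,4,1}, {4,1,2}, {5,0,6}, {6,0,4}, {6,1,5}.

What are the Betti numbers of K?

b_0 = 1, b_1 = 0, b_2 = 0.

K has 7 vertices, 18 edges, 12 triangles.
rank ∂_0 = 0, rank ∂_1 = 6 ⇒ b_0 = 7 − 0 − 6 = 1; all invariant factors of ∂_1 are 1 so no torsion. So H_0 ≅ Z.
rank ∂_1 = 6, rank ∂_2 = 12 ⇒ b_1 = 18 − 6 − 12 = 0; ∂_2 has invariant factor(s) [2] giving torsion. So H_1 ≅ Z/2.
rank ∂_2 = 12, rank ∂_3 = 0 ⇒ b_2 = 12 − 12 − 0 = 0. So H_2 ≅ 0.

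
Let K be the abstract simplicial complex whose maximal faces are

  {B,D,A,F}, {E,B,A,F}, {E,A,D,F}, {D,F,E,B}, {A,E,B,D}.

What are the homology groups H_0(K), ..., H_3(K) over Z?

Fix the vertex order A < B < D < E < F and write every simplex with vertices in increasing order. Then dim K = 3 and the simplices of K are:

  0-simplices (5): A, B, D, E, F
  1-simplices (10): AB, AD, AE, AF, BD, BE, BF, DE, DF, EF
  2-simplices (10): ABD, ABE, ABF, ADE, ADF, AEF, BDE, BDF, BEF, DEF
  3-simplices (5): ABDE, ABDF, ABEF, ADEF, BDEF

so the chain groups are C_0 ≅ Z^5, C_1 ≅ Z^10, C_2 ≅ Z^10, C_3 ≅ Z^5.

∂_1: C_1 → C_0 maps an edge to its endpoints' difference, ∂[p,q] = q − p. For instance
  ∂AE = E − A.
The 5×10 boundary matrix has rank 4 and Smith normal form diag(1,1,1,1).

∂_2: C_2 → C_1 sends each 2-simplex [p,q,r] to [q,r] − [p,r] + [p,q]. For instance
  ∂BEF = EF − BF + BE,
  ∂BDF = DF − BF + BD.
As a 10×10 matrix over Z this has rank 6, with invariant factors (1,1,1,1,1,1).

Boundary ∂_3: C_3 → C_2 sends each 3-simplex σ to the alternating sum Σ_i (−1)^i (σ with its i-th vertex removed). For instance
  ∂BDEF = DEF − BEF + BDF − BDE,
  ∂ABDE = BDE − ADE + ABE − ABD.
The 10×5 boundary matrix has rank 4 and Smith normal form diag(1,1,1,1).

From H_k ≅ ker(∂_k) / im(∂_{k+1}) we obtain:

  H_0: rank C_0 − rank ∂_1 = 5 − 4 = 1, and the invariant factors of ∂_1 are all 1, so H_0 = Z.
  H_1: rank ker ∂_1 − rank ∂_2 = (10 − 4) − 6 = 0, and the invariant factors of ∂_2 are all 1, so H_1 = 0.
  H_2: rank ker ∂_2 − rank ∂_3 = (10 − 6) − 4 = 0, and the invariant factors of ∂_3 are all 1, so H_2 = 0.
  H_3: rank ker ∂_3 − rank ∂_4 = (5 − 4) − 0 = 1, and there is no ∂_4, so H_3 = Z.

As a check, the Euler characteristic is 5 − 10 + 10 − 5 = 0, which agrees with 1 − 0 + 0 − 1 = 0.

H_0 ≅ Z,  H_1 = 0,  H_2 = 0,  H_3 ≅ Z.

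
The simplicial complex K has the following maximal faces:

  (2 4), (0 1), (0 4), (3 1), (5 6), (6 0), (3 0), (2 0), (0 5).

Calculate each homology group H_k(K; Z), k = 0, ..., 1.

Order the vertices as 0 < 1 < 2 < 3 < 4 < 5 < 6. Listing each simplex with vertices in this order, K has dimension 1 with simplices:

  0-simplices (7): [0], [1], [2], [3], [4], [5], [6]
  1-simplices (9): [0,1], [0,2], [0,3], [0,4], [0,5], [0,6], [1,3], [2,4], [5,6]

so the chain groups are C_0 ≅ Z^7, C_1 ≅ Z^9.

The boundary map ∂_1: C_1 → C_0 maps an edge to its endpoints' difference, ∂[p,q] = q − p. For instance
  ∂[0,2] = [2] − [0].
This gives a 7×9 integer matrix of rank 6; reducing to Smith normal form yields diagonal entries (1,1,1,1,1,1).

Now H_k = ker ∂_k / im ∂_{k+1}, so:

  H_0: rank C_0 − rank ∂_1 = 7 − 6 = 1, and the invariant factors of ∂_1 are all 1, so H_0 ≅ Z.
  H_1: rank ker ∂_1 − rank ∂_2 = (9 − 6) − 0 = 3, and there is no ∂_2, so H_1 ≅ Z^3.

H_0 = Z,  H_1 = Z^3.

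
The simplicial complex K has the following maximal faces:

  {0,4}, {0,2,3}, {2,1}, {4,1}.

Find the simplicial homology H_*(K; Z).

H_0 ≅ Z,  H_1 ≅ Z,  H_2 = 0.

Fix the vertex order 0 < 1 < 2 < 3 < 4 and write every simplex with vertices in increasing order. Then dim K = 2 and the simplices of K are:

  0-simplices (5): [0], [1], [2], [3], [4]
  1-simplices (6): [0,2], [0,3], [0,4], [1,2], [1,4], [2,3]
  2-simplices (1): [0,2,3]

giving chain groups C_0 ≅ Z^5, C_1 ≅ Z^6, C_2 ≅ Z^1.

The boundary map ∂_1: C_1 → C_0 sends each edge [p,q] (with p < q) to q − p. For instance
  ∂[0,3] = [3] − [0].
The resulting 5×6 matrix has rank 4, and its Smith normal form has invariant factors (1,1,1,1).

The boundary map ∂_2: C_2 → C_1 sends each 2-simplex [p,q,r] to [q,r] − [p,r] + [p,q]. For instance
  ∂[0,2,3] = [2,3] − [0,3] + [0,2].
As a 6×1 matrix over Z this has rank 1, with invariant factors (1).

From H_k ≅ ker(∂_k) / im(∂_{k+1}) we obtain:

  H_0: rank C_0 − rank ∂_1 = 5 − 4 = 1, and the invariant factors of ∂_1 are all 1, so H_0 ≅ Z.
  H_1: rank ker ∂_1 − rank ∂_2 = (6 − 4) − 1 = 1, and the invariant factors of ∂_2 are all 1, so H_1 ≅ Z.
  H_2: rank ker ∂_2 − rank ∂_3 = (1 − 1) − 0 = 0, and there is no ∂_3, so H_2 ≅ 0.

As a check, the Euler characteristic is 5 − 6 + 1 = 0, which agrees with 1 − 1 + 0 = 0.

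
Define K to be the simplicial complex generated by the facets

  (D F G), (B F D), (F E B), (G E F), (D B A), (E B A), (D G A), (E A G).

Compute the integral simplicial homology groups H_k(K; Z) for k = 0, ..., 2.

H_0 ≅ Z,  H_1 = 0,  H_2 ≅ Z.

Order the vertices as A < B < D < E < F < G. Listing each simplex with vertices in this order, K has dimension 2 with simplices:

  0-simplices (6): A, B, D, E, F, G
  1-simplices (12): AB, AD, AE, AG, BD, BE, BF, DF, DG, EF, EG, FG
  2-simplices (8): ABD, ABE, ADG, AEG, BDF, BEF, DFG, EFG

Hence C_0 ≅ Z^6, C_1 ≅ Z^12, C_2 ≅ Z^8.

The boundary map ∂_1: C_1 → C_0 maps an edge to its endpoints' difference, ∂[p,q] = q − p. For instance
  ∂AB = B − A.
The resulting 6×12 matrix has rank 5, and its Smith normal form has invariant factors (1,1,1,1,1).

The boundary map ∂_2: C_2 → C_1 maps a triangle to the signed sum of its edges. For instance
  ∂DFG = FG − DG + DF,
  ∂ABD = BD − AD + AB.
The 12×8 boundary matrix has rank 7 and Smith normal form diag(1,1,1,1,1,1,1).

Computing H_k = (kernel of ∂_k) / (image of ∂_{k+1}):

  H_0: rank C_0 − rank ∂_1 = 6 − 5 = 1, and the invariant factors of ∂_1 are all 1, so H_0 = Z.
  H_1: rank ker ∂_1 − rank ∂_2 = (12 − 5) − 7 = 0, and the invariant factors of ∂_2 are all 1, so H_1 = 0.
  H_2: rank ker ∂_2 − rank ∂_3 = (8 − 7) − 0 = 1, and there is no ∂_3, so H_2 = Z.

As a check, the Euler characteristic is 6 − 12 + 8 = 2, which agrees with 1 − 0 + 1 = 2.
(K is a triangulation of the 2-sphere S^2.)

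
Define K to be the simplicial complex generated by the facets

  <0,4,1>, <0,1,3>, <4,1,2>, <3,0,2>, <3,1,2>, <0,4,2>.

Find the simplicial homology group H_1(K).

H_1 ≅ 0.

Fix the vertex order 0 < 1 < 2 < 3 < 4 and write every simplex with vertices in increasing order. Then dim K = 2 and the simplices of K are:

  0-simplices (5): [0], [1], [2], [3], [4]
  1-simplices (9): [0,1], [0,2], [0,3], [0,4], [1,2], [1,3], [1,4], [2,3], [2,4]
  2-simplices (6): [0,1,3], [0,1,4], [0,2,3], [0,2,4], [1,2,3], [1,2,4]

giving chain groups C_0 ≅ Z^5, C_1 ≅ Z^9, C_2 ≅ Z^6.

∂_1: C_1 → C_0 maps an edge to its endpoints' difference, ∂[p,q] = q − p.
The 5×9 boundary matrix has rank 4 and Smith normal form diag(1,1,1,1).

Boundary ∂_2: C_2 → C_1 acts by ∂[p,q,r] = [q,r] − [p,r] + [p,q]. For instance
  ∂[1,2,3] = [2,3] − [1,3] + [1,2],
  ∂[1,2,4] = [2,4] − [1,4] + [1,2].
The resulting 9×6 matrix has rank 5, and its Smith normal form has invariant factors (1,1,1,1,1).

Reading off H_k = ker ∂_k / im ∂_{k+1}:

  H_1: rank ker ∂_1 − rank ∂_2 = (9 − 4) − 5 = 0, and the invariant factors of ∂_2 are all 1, so H_1 = 0.

(K is a triangulation of the 2-sphere S^2.)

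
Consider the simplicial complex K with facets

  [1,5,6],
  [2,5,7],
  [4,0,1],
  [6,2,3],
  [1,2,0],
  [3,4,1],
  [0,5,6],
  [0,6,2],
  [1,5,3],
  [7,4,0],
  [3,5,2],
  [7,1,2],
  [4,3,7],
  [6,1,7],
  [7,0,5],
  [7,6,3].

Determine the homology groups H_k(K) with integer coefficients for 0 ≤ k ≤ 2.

H_0 = Z,  H_1 = Z^2,  H_2 = Z.

Fix the vertex order 0 < 1 < 2 < 3 < 4 < 5 < 6 < 7 and write every simplex with vertices in increasing order. Then dim K = 2 and the simplices of K are:

  0-simplices (8): [0], [1], [2], [3], [4], [5], [6], [7]
  1-simplices (24): (24 of them)
  2-simplices (16): [0,1,2], [0,1,4], [0,2,6], [0,4,7], [0,5,6], [0,5,7], [1,2,7], [1,3,4], [1,3,5], [1,5,6], [1,6,7], [2,3,5], [2,3,6], [2,5,7], [3,4,7], [3,6,7]

so the chain groups are C_0 ≅ Z^8, C_1 ≅ Z^24, C_2 ≅ Z^16.

∂_1: C_1 → C_0 maps an edge to its endpoints' difference, ∂[p,q] = q − p. For instance
  ∂[0,6] = [6] − [0].
The 8×24 boundary matrix has rank 7 and Smith normal form diag(1,1,1,1,1,1,1).

The boundary map ∂_2: C_2 → C_1 maps a triangle to the signed sum of its edges. For instance
  ∂[3,4,7] = [4,7] − [3,7] + [3,4],
  ∂[2,5,7] = [5,7] − [2,7] + [2,5].
As a 24×16 matrix over Z this has rank 15, with invariant factors (1,1,1,1,1,1,1,1,1,1,1,1,1,1,1).

Computing H_k = (kernel of ∂_k) / (image of ∂_{k+1}):

  H_0: rank C_0 − rank ∂_1 = 8 − 7 = 1, and the invariant factors of ∂_1 are all 1, so H_0 ≅ Z.
  H_1: rank ker ∂_1 − rank ∂_2 = (24 − 7) − 15 = 2, and the invariant factors of ∂_2 are all 1, so H_1 ≅ Z^2.
  H_2: rank ker ∂_2 − rank ∂_3 = (16 − 15) − 0 = 1, and there is no ∂_3, so H_2 ≅ Z.

(K is a triangulation of the torus T^2.)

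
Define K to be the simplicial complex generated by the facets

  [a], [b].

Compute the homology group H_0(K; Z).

Fix the vertex order a < b and write every simplex with vertices in increasing order. Then dim K = 0 and the simplices of K are:

  0-simplices (2): a, b

so the chain groups are C_0 ≅ Z^2.

From H_k ≅ ker(∂_k) / im(∂_{k+1}) we obtain:

  H_0: rank C_0 − rank ∂_1 = 2 − 0 = 2, and there is no ∂_1, so H_0 = Z^2.

H_0 = Z^2.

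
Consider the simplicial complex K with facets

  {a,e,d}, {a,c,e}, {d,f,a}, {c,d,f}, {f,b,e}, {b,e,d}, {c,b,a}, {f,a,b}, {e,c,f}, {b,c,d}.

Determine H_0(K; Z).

Take the total order a < b < c < d < e < f on the vertex set. Then K (dimension 2) consists of the simplices:

  0-simplices (6): a, b, c, d, e, f
  1-simplices (15): ab, ac, ad, ae, af, bc, bd, be, bf, cd, ce, cf, de, df, ef
  2-simplices (10): abc, abf, ace, ade, adf, bcd, bde, bef, cdf, cef

so the chain groups are C_0 ≅ Z^6, C_1 ≅ Z^15, C_2 ≅ Z^10.

Boundary ∂_1: C_1 → C_0 is given by ∂[p,q] = [q] − [p]. For instance
  ∂be = e − b.
The 6×15 boundary matrix has rank 5 and Smith normal form diag(1,1,1,1,1).

The boundary map ∂_2: C_2 → C_1 maps a triangle to the signed sum of its edges. For instance
  ∂adf = df − af + ad,
  ∂bcd = cd − bd + bc.
As a 15×10 matrix over Z this has rank 10, with invariant factors (1,1,1,1,1,1,1,1,1,2).

From H_k ≅ ker(∂_k) / im(∂_{k+1}) we obtain:

  H_0: rank C_0 − rank ∂_1 = 6 − 5 = 1, and the invariant factors of ∂_1 are all 1, so H_0 ≅ Z.

H_0 = Z.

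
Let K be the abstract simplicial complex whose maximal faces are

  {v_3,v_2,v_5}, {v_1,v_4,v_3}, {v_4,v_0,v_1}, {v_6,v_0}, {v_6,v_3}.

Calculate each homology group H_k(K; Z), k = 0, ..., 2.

H_0 ≅ Z,  H_1 ≅ Z,  H_2 = 0.

K has 7 vertices, 10 edges, 3 triangles.
rank ∂_0 = 0, rank ∂_1 = 6 ⇒ b_0 = 7 − 0 − 6 = 1; all invariant factors of ∂_1 are 1 so no torsion. So H_0 = Z.
rank ∂_1 = 6, rank ∂_2 = 3 ⇒ b_1 = 10 − 6 − 3 = 1; all invariant factors of ∂_2 are 1 so no torsion. So H_1 = Z.
rank ∂_2 = 3, rank ∂_3 = 0 ⇒ b_2 = 3 − 3 − 0 = 0. So H_2 = 0.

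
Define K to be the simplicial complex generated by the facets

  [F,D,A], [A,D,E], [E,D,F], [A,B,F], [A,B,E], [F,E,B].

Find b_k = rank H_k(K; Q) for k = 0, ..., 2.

K has 5 vertices, 9 edges, 6 triangles.
rank ∂_0 = 0, rank ∂_1 = 4 ⇒ b_0 = 5 − 0 − 4 = 1; all invariant factors of ∂_1 are 1 so no torsion. So H_0 = Z.
rank ∂_1 = 4, rank ∂_2 = 5 ⇒ b_1 = 9 − 4 − 5 = 0; all invariant factors of ∂_2 are 1 so no torsion. So H_1 = 0.
rank ∂_2 = 5, rank ∂_3 = 0 ⇒ b_2 = 6 − 5 − 0 = 1. So H_2 = Z.

b_0 = 1, b_1 = 0, b_2 = 1.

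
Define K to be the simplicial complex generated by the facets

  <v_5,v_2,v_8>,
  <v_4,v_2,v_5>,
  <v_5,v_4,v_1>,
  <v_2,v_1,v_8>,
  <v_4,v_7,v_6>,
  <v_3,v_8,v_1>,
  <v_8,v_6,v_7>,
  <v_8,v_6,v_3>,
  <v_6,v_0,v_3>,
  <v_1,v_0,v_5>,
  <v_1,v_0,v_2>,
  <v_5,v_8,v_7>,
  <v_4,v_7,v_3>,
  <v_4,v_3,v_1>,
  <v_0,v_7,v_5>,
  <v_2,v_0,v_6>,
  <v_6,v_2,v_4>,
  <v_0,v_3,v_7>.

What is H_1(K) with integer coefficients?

H_1 = Z ⊕ Z_2.

Order the vertices as v_0 < v_1 < v_2 < v_3 < v_4 < v_5 < v_6 < v_7 < v_8. Listing each simplex with vertices in this order, K has dimension 2 with simplices:

  0-simplices (9): [v_0], [v_1], [v_2], [v_3], [v_4], [v_5], [v_6], [v_7], [v_8]
  1-simplices (27): (27 of them)
  2-simplices (18): (18 of them)

so the chain groups are C_0 ≅ Z^9, C_1 ≅ Z^27, C_2 ≅ Z^18.

Boundary ∂_1: C_1 → C_0 sends each edge [p,q] (with p < q) to q − p. For instance
  ∂[v_1,v_2] = [v_2] − [v_1].
The 9×27 boundary matrix has rank 8 and Smith normal form diag(1,1,1,1,1,1,1,1).

The boundary map ∂_2: C_2 → C_1 acts by ∂[p,q,r] = [q,r] − [p,r] + [p,q]. For instance
  ∂[v_3,v_4,v_7] = [v_4,v_7] − [v_3,v_7] + [v_3,v_4],
  ∂[v_5,v_7,v_8] = [v_7,v_8] − [v_5,v_8] + [v_5,v_7].
The resulting 27×18 matrix has rank 18, and its Smith normal form has invariant factors (1,1,1,1,1,1,1,1,1,1,1,1,1,1,1,1,1,2).

Computing H_k = (kernel of ∂_k) / (image of ∂_{k+1}):

  H_1: rank ker ∂_1 − rank ∂_2 = (27 − 8) − 18 = 1, and ∂_2 has invariant factor 2 > 1, so H_1 ≅ Z ⊕ Z_2.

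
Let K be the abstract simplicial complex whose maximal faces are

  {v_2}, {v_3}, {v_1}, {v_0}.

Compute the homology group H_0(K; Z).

Order the vertices as v_0 < v_1 < v_2 < v_3. Listing each simplex with vertices in this order, K has dimension 0 with simplices:

  0-simplices (4): [v_0], [v_1], [v_2], [v_3]

so the chain groups are C_0 ≅ Z^4.

From H_k ≅ ker(∂_k) / im(∂_{k+1}) we obtain:

  H_0: rank C_0 − rank ∂_1 = 4 − 0 = 4, and there is no ∂_1, so H_0 ≅ Z^4.

H_0 ≅ Z^4.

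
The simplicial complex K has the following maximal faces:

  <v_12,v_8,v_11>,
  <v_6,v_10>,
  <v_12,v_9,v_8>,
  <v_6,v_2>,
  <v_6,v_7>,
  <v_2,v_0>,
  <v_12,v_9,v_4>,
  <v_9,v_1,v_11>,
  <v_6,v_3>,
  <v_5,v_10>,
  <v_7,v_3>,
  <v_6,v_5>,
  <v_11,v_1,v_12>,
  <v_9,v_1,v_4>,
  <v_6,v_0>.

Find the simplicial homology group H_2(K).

H_2 ≅ 0.

Order the vertices as v_0 < v_1 < v_2 < v_3 < v_4 < v_5 < v_6 < v_7 < v_8 < v_9 < v_10 < v_11 < v_12. Listing each simplex with vertices in this order, K has dimension 2 with simplices:

  0-simplices (13): [v_0], [v_1], [v_2], [v_3], [v_4], [v_5], [v_6], [v_7], [v_8], [v_9], [v_10], [v_11], [v_12]
  1-simplices (21): (21 of them)
  2-simplices (6): [v_1,v_4,v_9], [v_1,v_9,v_11], [v_1,v_11,v_12], [v_4,v_9,v_12], [v_8,v_9,v_12], [v_8,v_11,v_12]

giving chain groups C_0 ≅ Z^13, C_1 ≅ Z^21, C_2 ≅ Z^6.

Boundary ∂_1: C_1 → C_0 maps an edge to its endpoints' difference, ∂[p,q] = q − p. For instance
  ∂[v_9,v_11] = [v_11] − [v_9].
As a 13×21 matrix over Z this has rank 11, with invariant factors (1,1,1,1,1,1,1,1,1,1,1).

The boundary map ∂_2: C_2 → C_1 sends each 2-simplex [p,q,r] to [q,r] − [p,r] + [p,q]. For instance
  ∂[v_1,v_4,v_9] = [v_4,v_9] − [v_1,v_9] + [v_1,v_4],
  ∂[v_1,v_9,v_11] = [v_9,v_11] − [v_1,v_11] + [v_1,v_9].
The 21×6 boundary matrix has rank 6 and Smith normal form diag(1,1,1,1,1,1).

Now H_k = ker ∂_k / im ∂_{k+1}, so:

  H_2: rank ker ∂_2 − rank ∂_3 = (6 − 6) − 0 = 0, and there is no ∂_3, so H_2 ≅ 0.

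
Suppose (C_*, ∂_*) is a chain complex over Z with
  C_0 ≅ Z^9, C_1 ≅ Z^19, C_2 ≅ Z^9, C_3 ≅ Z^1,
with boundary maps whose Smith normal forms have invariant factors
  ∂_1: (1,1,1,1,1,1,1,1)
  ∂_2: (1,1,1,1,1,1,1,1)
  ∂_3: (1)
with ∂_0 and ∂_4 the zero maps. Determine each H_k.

H_0: b_0 = 9 − 0 − 8 = 1; torsion from ∂_1 factors > 1: none. So H_0 ≅ Z.
H_1: b_1 = 19 − 8 − 8 = 3; torsion from ∂_2 factors > 1: none. So H_1 ≅ Z^3.
H_2: b_2 = 9 − 8 − 1 = 0; torsion from ∂_3 factors > 1: none. So H_2 ≅ 0.
H_3: b_3 = 1 − 1 − 0 = 0; torsion from ∂_4 factors > 1: none. So H_3 ≅ 0.

H_0 ≅ Z,  H_1 ≅ Z^3,  H_2 = 0,  H_3 = 0.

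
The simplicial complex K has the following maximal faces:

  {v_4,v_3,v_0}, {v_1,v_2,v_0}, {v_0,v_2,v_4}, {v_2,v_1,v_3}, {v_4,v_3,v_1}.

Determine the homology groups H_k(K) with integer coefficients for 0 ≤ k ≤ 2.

H_0 ≅ Z,  H_1 ≅ Z,  H_2 = 0.

Order the vertices as v_0 < v_1 < v_2 < v_3 < v_4. Listing each simplex with vertices in this order, K has dimension 2 with simplices:

  0-simplices (5): [v_0], [v_1], [v_2], [v_3], [v_4]
  1-simplices (10): [v_0,v_1], [v_0,v_2], [v_0,v_3], [v_0,v_4], [v_1,v_2], [v_1,v_3], [v_1,v_4], [v_2,v_3], [v_2,v_4], [v_3,v_4]
  2-simplices (5): [v_0,v_1,v_2], [v_0,v_2,v_4], [v_0,v_3,v_4], [v_1,v_2,v_3], [v_1,v_3,v_4]

giving chain groups C_0 ≅ Z^5, C_1 ≅ Z^10, C_2 ≅ Z^5.

Boundary ∂_1: C_1 → C_0 maps an edge to its endpoints' difference, ∂[p,q] = q − p.
As a 5×10 matrix over Z this has rank 4, with invariant factors (1,1,1,1).

The boundary map ∂_2: C_2 → C_1 sends each 2-simplex [p,q,r] to [q,r] − [p,r] + [p,q]. For instance
  ∂[v_0,v_2,v_4] = [v_2,v_4] − [v_0,v_4] + [v_0,v_2],
  ∂[v_0,v_3,v_4] = [v_3,v_4] − [v_0,v_4] + [v_0,v_3].
This gives a 10×5 integer matrix of rank 5; reducing to Smith normal form yields diagonal entries (1,1,1,1,1).

Now H_k = ker ∂_k / im ∂_{k+1}, so:

  H_0: rank C_0 − rank ∂_1 = 5 − 4 = 1, and the invariant factors of ∂_1 are all 1, so H_0 = Z.
  H_1: rank ker ∂_1 − rank ∂_2 = (10 − 4) − 5 = 1, and the invariant factors of ∂_2 are all 1, so H_1 = Z.
  H_2: rank ker ∂_2 − rank ∂_3 = (5 − 5) − 0 = 0, and there is no ∂_3, so H_2 = 0.

As a check, the Euler characteristic is 5 − 10 + 5 = 0, which agrees with 1 − 1 + 0 = 0.
(K is a triangulation of the Möbius band.)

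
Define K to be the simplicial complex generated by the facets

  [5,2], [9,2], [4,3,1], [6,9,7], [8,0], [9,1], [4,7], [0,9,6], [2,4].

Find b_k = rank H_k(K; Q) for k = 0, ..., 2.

Take the total order 0 < 1 < 2 < 3 < 4 < 5 < 6 < 7 < 8 < 9 on the vertex set. Then K (dimension 2) consists of the simplices:

  0-simplices (10): [0], [1], [2], [3], [4], [5], [6], [7], [8], [9]
  1-simplices (14): [0,6], [0,8], [0,9], [1,3], [1,4], [1,9], [2,4], [2,5], [2,9], [3,4], [4,7], [6,7], [6,9], [7,9]
  2-simplices (3): [0,6,9], [1,3,4], [6,7,9]

so the chain groups are C_0 ≅ Z^10, C_1 ≅ Z^14, C_2 ≅ Z^3.

∂_1: C_1 → C_0 sends each edge [p,q] (with p < q) to q − p. For instance
  ∂[0,6] = [6] − [0].
As a 10×14 matrix over Z this has rank 9, with invariant factors (1,1,1,1,1,1,1,1,1).

The boundary map ∂_2: C_2 → C_1 sends each 2-simplex [p,q,r] to [q,r] − [p,r] + [p,q]. For instance
  ∂[0,6,9] = [6,9] − [0,9] + [0,6],
  ∂[1,3,4] = [3,4] − [1,4] + [1,3].
The resulting 14×3 matrix has rank 3, and its Smith normal form has invariant factors (1,1,1).

Now H_k = ker ∂_k / im ∂_{k+1}, so:

  H_0: rank C_0 − rank ∂_1 = 10 − 9 = 1, and the invariant factors of ∂_1 are all 1, so H_0 ≅ Z.
  H_1: rank ker ∂_1 − rank ∂_2 = (14 − 9) − 3 = 2, and the invariant factors of ∂_2 are all 1, so H_1 ≅ Z^2.
  H_2: rank ker ∂_2 − rank ∂_3 = (3 − 3) − 0 = 0, and there is no ∂_3, so H_2 ≅ 0.

Hence the Betti numbers are b_0 = 1, b_1 = 2, b_2 = 0.

b_0 = 1, b_1 = 2, b_2 = 0.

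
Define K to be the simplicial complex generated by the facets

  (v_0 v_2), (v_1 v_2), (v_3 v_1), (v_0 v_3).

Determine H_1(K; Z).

K has 4 vertices, 4 edges.
rank ∂_1 = 3, rank ∂_2 = 0 ⇒ b_1 = 4 − 3 − 0 = 1. So H_1 = Z.

H_1 = Z.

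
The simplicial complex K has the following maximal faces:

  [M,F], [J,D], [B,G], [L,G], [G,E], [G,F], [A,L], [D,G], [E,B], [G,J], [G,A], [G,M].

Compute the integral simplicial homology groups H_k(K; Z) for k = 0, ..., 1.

Order the vertices as A < B < D < E < F < G < J < L < M. Listing each simplex with vertices in this order, K has dimension 1 with simplices:

  0-simplices (9): A, B, D, E, F, G, J, L, M
  1-simplices (12): AG, AL, BE, BG, DG, DJ, EG, FG, FM, GJ, GL, GM

giving chain groups C_0 ≅ Z^9, C_1 ≅ Z^12.

∂_1: C_1 → C_0 maps an edge to its endpoints' difference, ∂[p,q] = q − p. For instance
  ∂GM = M − G.
This gives a 9×12 integer matrix of rank 8; reducing to Smith normal form yields diagonal entries (1,1,1,1,1,1,1,1).

Reading off H_k = ker ∂_k / im ∂_{k+1}:

  H_0: rank C_0 − rank ∂_1 = 9 − 8 = 1, and the invariant factors of ∂_1 are all 1, so H_0 = Z.
  H_1: rank ker ∂_1 − rank ∂_2 = (12 − 8) − 0 = 4, and there is no ∂_2, so H_1 = Z^4.

As a check, the Euler characteristic is 9 − 12 = -3, which agrees with 1 − 4 = -3.

H_0 = Z,  H_1 = Z^4.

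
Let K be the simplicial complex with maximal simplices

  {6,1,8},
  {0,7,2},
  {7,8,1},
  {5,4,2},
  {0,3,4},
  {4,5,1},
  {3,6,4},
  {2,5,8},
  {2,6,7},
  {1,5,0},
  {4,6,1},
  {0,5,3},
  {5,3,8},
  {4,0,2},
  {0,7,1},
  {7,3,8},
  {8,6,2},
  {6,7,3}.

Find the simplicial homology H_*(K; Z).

H_0 ≅ Z,  H_1 ≅ Z ⊕ Z/2,  H_2 = 0.

Fix the vertex order 0 < 1 < 2 < 3 < 4 < 5 < 6 < 7 < 8 and write every simplex with vertices in increasing order. Then dim K = 2 and the simplices of K are:

  0-simplices (9): [0], [1], [2], [3], [4], [5], [6], [7], [8]
  1-simplices (27): (27 of them)
  2-simplices (18): [0,1,5], [0,1,7], [0,2,4], [0,2,7], [0,3,4], [0,3,5], [1,4,5], [1,4,6], [1,6,8], [1,7,8], [2,4,5], [2,5,8], [2,6,7], [2,6,8], [3,4,6], [3,5,8], [3,6,7], [3,7,8]

so the chain groups are C_0 ≅ Z^9, C_1 ≅ Z^27, C_2 ≅ Z^18.

The boundary map ∂_1: C_1 → C_0 maps an edge to its endpoints' difference, ∂[p,q] = q − p. For instance
  ∂[3,8] = [8] − [3].
This gives a 9×27 integer matrix of rank 8; reducing to Smith normal form yields diagonal entries (1,1,1,1,1,1,1,1).

Boundary ∂_2: C_2 → C_1 maps a triangle to the signed sum of its edges. For instance
  ∂[1,4,5] = [4,5] − [1,5] + [1,4],
  ∂[0,2,7] = [2,7] − [0,7] + [0,2].
The resulting 27×18 matrix has rank 18, and its Smith normal form has invariant factors (1,1,1,1,1,1,1,1,1,1,1,1,1,1,1,1,1,2).

Computing H_k = (kernel of ∂_k) / (image of ∂_{k+1}):

  H_0: rank C_0 − rank ∂_1 = 9 − 8 = 1, and the invariant factors of ∂_1 are all 1, so H_0 = Z.
  H_1: rank ker ∂_1 − rank ∂_2 = (27 − 8) − 18 = 1, and ∂_2 has invariant factor 2 > 1, so H_1 = Z ⊕ Z/2.
  H_2: rank ker ∂_2 − rank ∂_3 = (18 − 18) − 0 = 0, and there is no ∂_3, so H_2 = 0.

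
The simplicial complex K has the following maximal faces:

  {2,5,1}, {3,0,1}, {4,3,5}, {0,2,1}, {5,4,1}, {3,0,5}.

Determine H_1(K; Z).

Order the vertices as 0 < 1 < 2 < 3 < 4 < 5. Listing each simplex with vertices in this order, K has dimension 2 with simplices:

  0-simplices (6): [0], [1], [2], [3], [4], [5]
  1-simplices (12): [0,1], [0,2], [0,3], [0,5], [1,2], [1,3], [1,4], [1,5], [2,5], [3,4], [3,5], [4,5]
  2-simplices (6): [0,1,2], [0,1,3], [0,3,5], [1,2,5], [1,4,5], [3,4,5]

giving chain groups C_0 ≅ Z^6, C_1 ≅ Z^12, C_2 ≅ Z^6.

Boundary ∂_1: C_1 → C_0 sends each edge [p,q] (with p < q) to q − p.
The resulting 6×12 matrix has rank 5, and its Smith normal form has invariant factors (1,1,1,1,1).

Boundary ∂_2: C_2 → C_1 sends each 2-simplex [p,q,r] to [q,r] − [p,r] + [p,q]. For instance
  ∂[0,1,3] = [1,3] − [0,3] + [0,1],
  ∂[1,2,5] = [2,5] − [1,5] + [1,2].
The resulting 12×6 matrix has rank 6, and its Smith normal form has invariant factors (1,1,1,1,1,1).

Now H_k = ker ∂_k / im ∂_{k+1}, so:

  H_1: rank ker ∂_1 − rank ∂_2 = (12 − 5) − 6 = 1, and the invariant factors of ∂_2 are all 1, so H_1 = Z.

H_1 ≅ Z.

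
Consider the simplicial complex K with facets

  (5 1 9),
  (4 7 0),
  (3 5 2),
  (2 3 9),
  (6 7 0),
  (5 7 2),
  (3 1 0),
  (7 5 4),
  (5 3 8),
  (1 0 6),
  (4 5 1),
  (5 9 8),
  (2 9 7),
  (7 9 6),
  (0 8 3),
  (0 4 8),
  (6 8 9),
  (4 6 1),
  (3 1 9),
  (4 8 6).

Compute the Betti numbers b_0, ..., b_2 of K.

We work with the vertex ordering 0 < 1 < 2 < 3 < 4 < 5 < 6 < 7 < 8 < 9. The simplices of K, each written with vertices in increasing order, are:

  0-simplices (10): [0], [1], [2], [3], [4], [5], [6], [7], [8], [9]
  1-simplices (30): (30 of them)
  2-simplices (20): (20 of them)

so the chain groups are C_0 ≅ Z^10, C_1 ≅ Z^30, C_2 ≅ Z^20.

The boundary map ∂_1: C_1 → C_0 sends each edge [p,q] (with p < q) to q − p.
The 10×30 boundary matrix has rank 9 and Smith normal form diag(1,1,1,1,1,1,1,1,1).

The boundary map ∂_2: C_2 → C_1 sends each 2-simplex [p,q,r] to [q,r] − [p,r] + [p,q]. For instance
  ∂[4,6,8] = [6,8] − [4,8] + [4,6],
  ∂[5,8,9] = [8,9] − [5,9] + [5,8].
The resulting 30×20 matrix has rank 20, and its Smith normal form has invariant factors (1,1,1,1,1,1,1,1,1,1,1,1,1,1,1,1,1,1,1,2).

Reading off H_k = ker ∂_k / im ∂_{k+1}:

  H_0: rank C_0 − rank ∂_1 = 10 − 9 = 1, and the invariant factors of ∂_1 are all 1, so H_0 = Z.
  H_1: rank ker ∂_1 − rank ∂_2 = (30 − 9) − 20 = 1, and ∂_2 has invariant factor 2 > 1, so H_1 = Z ⊕ Z/2.
  H_2: rank ker ∂_2 − rank ∂_3 = (20 − 20) − 0 = 0, and there is no ∂_3, so H_2 = 0.

As a check, the Euler characteristic is 10 − 30 + 20 = 0, which agrees with 1 − 1 + 0 = 0.
(K is a triangulation of the Klein bottle.)

Hence the Betti numbers are b_0 = 1, b_1 = 1, b_2 = 0.

b_0 = 1, b_1 = 1, b_2 = 0.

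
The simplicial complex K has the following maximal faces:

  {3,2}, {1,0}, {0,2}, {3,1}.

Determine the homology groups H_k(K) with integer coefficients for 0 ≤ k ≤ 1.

H_0 ≅ Z,  H_1 ≅ Z.

Take the total order 0 < 1 < 2 < 3 on the vertex set. Then K (dimension 1) consists of the simplices:

  0-simplices (4): [0], [1], [2], [3]
  1-simplices (4): [0,1], [0,2], [1,3], [2,3]

giving chain groups C_0 ≅ Z^4, C_1 ≅ Z^4.

∂_1: C_1 → C_0 maps an edge to its endpoints' difference, ∂[p,q] = q − p. For instance
  ∂[0,2] = [2] − [0].
This gives a 4×4 integer matrix of rank 3; reducing to Smith normal form yields diagonal entries (1,1,1).

Now H_k = ker ∂_k / im ∂_{k+1}, so:

  H_0: rank C_0 − rank ∂_1 = 4 − 3 = 1, and the invariant factors of ∂_1 are all 1, so H_0 = Z.
  H_1: rank ker ∂_1 − rank ∂_2 = (4 − 3) − 0 = 1, and there is no ∂_2, so H_1 = Z.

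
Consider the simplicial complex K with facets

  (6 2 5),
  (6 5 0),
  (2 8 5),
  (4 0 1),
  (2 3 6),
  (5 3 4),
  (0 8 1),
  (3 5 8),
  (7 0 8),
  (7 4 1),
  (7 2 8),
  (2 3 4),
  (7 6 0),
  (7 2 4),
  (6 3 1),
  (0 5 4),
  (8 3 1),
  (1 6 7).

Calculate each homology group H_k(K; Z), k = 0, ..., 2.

H_0 ≅ Z,  H_1 ≅ Z ⊕ Z/2,  H_2 = 0.

We work with the vertex ordering 0 < 1 < 2 < 3 < 4 < 5 < 6 < 7 < 8. The simplices of K, each written with vertices in increasing order, are:

  0-simplices (9): [0], [1], [2], [3], [4], [5], [6], [7], [8]
  1-simplices (27): (27 of them)
  2-simplices (18): [0,1,4], [0,1,8], [0,4,5], [0,5,6], [0,6,7], [0,7,8], [1,3,6], [1,3,8], [1,4,7], [1,6,7], [2,3,4], [2,3,6], [2,4,7], [2,5,6], [2,5,8], [2,7,8], [3,4,5], [3,5,8]

so the chain groups are C_0 ≅ Z^9, C_1 ≅ Z^27, C_2 ≅ Z^18.

∂_1: C_1 → C_0 sends each edge [p,q] (with p < q) to q − p.
As a 9×27 matrix over Z this has rank 8, with invariant factors (1,1,1,1,1,1,1,1).

The boundary map ∂_2: C_2 → C_1 maps a triangle to the signed sum of its edges. For instance
  ∂[1,6,7] = [6,7] − [1,7] + [1,6],
  ∂[0,5,6] = [5,6] − [0,6] + [0,5].
The 27×18 boundary matrix has rank 18 and Smith normal form diag(1,1,1,1,1,1,1,1,1,1,1,1,1,1,1,1,1,2).

Computing H_k = (kernel of ∂_k) / (image of ∂_{k+1}):

  H_0: rank C_0 − rank ∂_1 = 9 − 8 = 1, and the invariant factors of ∂_1 are all 1, so H_0 ≅ Z.
  H_1: rank ker ∂_1 − rank ∂_2 = (27 − 8) − 18 = 1, and ∂_2 has invariant factor 2 > 1, so H_1 ≅ Z ⊕ Z/2.
  H_2: rank ker ∂_2 − rank ∂_3 = (18 − 18) − 0 = 0, and there is no ∂_3, so H_2 ≅ 0.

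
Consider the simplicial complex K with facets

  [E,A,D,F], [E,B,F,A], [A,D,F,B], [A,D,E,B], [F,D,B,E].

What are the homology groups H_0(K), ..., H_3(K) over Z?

H_0 ≅ Z,  H_1 = 0,  H_2 = 0,  H_3 ≅ Z.

K has 5 vertices, 10 edges, 10 triangles, 5 3-simplices.
rank ∂_0 = 0, rank ∂_1 = 4 ⇒ b_0 = 5 − 0 − 4 = 1; all invariant factors of ∂_1 are 1 so no torsion. So H_0 = Z.
rank ∂_1 = 4, rank ∂_2 = 6 ⇒ b_1 = 10 − 4 − 6 = 0; all invariant factors of ∂_2 are 1 so no torsion. So H_1 = 0.
rank ∂_2 = 6, rank ∂_3 = 4 ⇒ b_2 = 10 − 6 − 4 = 0; all invariant factors of ∂_3 are 1 so no torsion. So H_2 = 0.
rank ∂_3 = 4, rank ∂_4 = 0 ⇒ b_3 = 5 − 4 − 0 = 1. So H_3 = Z.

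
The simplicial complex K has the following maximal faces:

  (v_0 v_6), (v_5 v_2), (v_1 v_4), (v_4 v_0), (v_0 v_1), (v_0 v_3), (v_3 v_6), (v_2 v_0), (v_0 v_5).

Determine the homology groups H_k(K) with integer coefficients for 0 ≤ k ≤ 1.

Order the vertices as v_0 < v_1 < v_2 < v_3 < v_4 < v_5 < v_6. Listing each simplex with vertices in this order, K has dimension 1 with simplices:

  0-simplices (7): [v_0], [v_1], [v_2], [v_3], [v_4], [v_5], [v_6]
  1-simplices (9): [v_0,v_1], [v_0,v_2], [v_0,v_3], [v_0,v_4], [v_0,v_5], [v_0,v_6], [v_1,v_4], [v_2,v_5], [v_3,v_6]

giving chain groups C_0 ≅ Z^7, C_1 ≅ Z^9.

Boundary ∂_1: C_1 → C_0 maps an edge to its endpoints' difference, ∂[p,q] = q − p. For instance
  ∂[v_0,v_6] = [v_6] − [v_0].
As a 7×9 matrix over Z this has rank 6, with invariant factors (1,1,1,1,1,1).

From H_k ≅ ker(∂_k) / im(∂_{k+1}) we obtain:

  H_0: rank C_0 − rank ∂_1 = 7 − 6 = 1, and the invariant factors of ∂_1 are all 1, so H_0 ≅ Z.
  H_1: rank ker ∂_1 − rank ∂_2 = (9 − 6) − 0 = 3, and there is no ∂_2, so H_1 ≅ Z^3.

As a check, the Euler characteristic is 7 − 9 = -2, which agrees with 1 − 3 = -2.
(K is a triangulation of a wedge of 3 circles.)

H_0 = Z,  H_1 = Z^3.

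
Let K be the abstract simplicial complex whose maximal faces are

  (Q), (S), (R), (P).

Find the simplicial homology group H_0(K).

H_0 = Z^4.

K has 4 vertices.
rank ∂_0 = 0, rank ∂_1 = 0 ⇒ b_0 = 4 − 0 − 0 = 4. So H_0 = Z^4.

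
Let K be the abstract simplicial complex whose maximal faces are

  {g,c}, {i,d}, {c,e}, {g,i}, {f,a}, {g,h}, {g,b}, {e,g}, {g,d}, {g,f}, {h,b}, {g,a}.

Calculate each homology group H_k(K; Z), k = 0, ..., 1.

We work with the vertex ordering a < b < c < d < e < f < g < h < i. The simplices of K, each written with vertices in increasing order, are:

  0-simplices (9): a, b, c, d, e, f, g, h, i
  1-simplices (12): af, ag, bg, bh, ce, cg, dg, di, eg, fg, gh, gi

giving chain groups C_0 ≅ Z^9, C_1 ≅ Z^12.

Boundary ∂_1: C_1 → C_0 maps an edge to its endpoints' difference, ∂[p,q] = q − p.
The 9×12 boundary matrix has rank 8 and Smith normal form diag(1,1,1,1,1,1,1,1).

Now H_k = ker ∂_k / im ∂_{k+1}, so:

  H_0: rank C_0 − rank ∂_1 = 9 − 8 = 1, and the invariant factors of ∂_1 are all 1, so H_0 = Z.
  H_1: rank ker ∂_1 − rank ∂_2 = (12 − 8) − 0 = 4, and there is no ∂_2, so H_1 = Z^4.

H_0 ≅ Z,  H_1 ≅ Z^4.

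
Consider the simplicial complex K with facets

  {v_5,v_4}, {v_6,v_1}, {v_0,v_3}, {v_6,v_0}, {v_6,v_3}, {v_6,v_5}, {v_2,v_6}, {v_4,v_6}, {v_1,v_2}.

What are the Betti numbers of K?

Take the total order v_0 < v_1 < v_2 < v_3 < v_4 < v_5 < v_6 on the vertex set. Then K (dimension 1) consists of the simplices:

  0-simplices (7): [v_0], [v_1], [v_2], [v_3], [v_4], [v_5], [v_6]
  1-simplices (9): [v_0,v_3], [v_0,v_6], [v_1,v_2], [v_1,v_6], [v_2,v_6], [v_3,v_6], [v_4,v_5], [v_4,v_6], [v_5,v_6]

Hence C_0 ≅ Z^7, C_1 ≅ Z^9.

∂_1: C_1 → C_0 is given by ∂[p,q] = [q] − [p].
As a 7×9 matrix over Z this has rank 6, with invariant factors (1,1,1,1,1,1).

Computing H_k = (kernel of ∂_k) / (image of ∂_{k+1}):

  H_0: rank C_0 − rank ∂_1 = 7 − 6 = 1, and the invariant factors of ∂_1 are all 1, so H_0 = Z.
  H_1: rank ker ∂_1 − rank ∂_2 = (9 − 6) − 0 = 3, and there is no ∂_2, so H_1 = Z^3.

As a check, the Euler characteristic is 7 − 9 = -2, which agrees with 1 − 3 = -2.

Hence the Betti numbers are b_0 = 1, b_1 = 3.

b_0 = 1, b_1 = 3.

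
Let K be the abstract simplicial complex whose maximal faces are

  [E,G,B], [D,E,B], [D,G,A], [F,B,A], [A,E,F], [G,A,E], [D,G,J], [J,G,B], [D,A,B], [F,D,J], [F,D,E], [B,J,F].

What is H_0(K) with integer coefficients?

H_0 ≅ Z.

Order the vertices as A < B < D < E < F < G < J. Listing each simplex with vertices in this order, K has dimension 2 with simplices:

  0-simplices (7): A, B, D, E, F, G, J
  1-simplices (18): AB, AD, AE, AF, AG, BD, BE, BF, BG, BJ, DE, DF, DG, DJ, EF, EG, FJ, GJ
  2-simplices (12): ABD, ABF, ADG, AEF, AEG, BDE, BEG, BFJ, BGJ, DEF, DFJ, DGJ

giving chain groups C_0 ≅ Z^7, C_1 ≅ Z^18, C_2 ≅ Z^12.

The boundary map ∂_1: C_1 → C_0 maps an edge to its endpoints' difference, ∂[p,q] = q − p. For instance
  ∂AG = G − A.
This gives a 7×18 integer matrix of rank 6; reducing to Smith normal form yields diagonal entries (1,1,1,1,1,1).

Boundary ∂_2: C_2 → C_1 sends each 2-simplex [p,q,r] to [q,r] − [p,r] + [p,q]. For instance
  ∂DFJ = FJ − DJ + DF,
  ∂AEG = EG − AG + AE.
The 18×12 boundary matrix has rank 12 and Smith normal form diag(1,1,1,1,1,1,1,1,1,1,1,2).

Reading off H_k = ker ∂_k / im ∂_{k+1}:

  H_0: rank C_0 − rank ∂_1 = 7 − 6 = 1, and the invariant factors of ∂_1 are all 1, so H_0 ≅ Z.

(K is a triangulation of the real projective plane RP^2.)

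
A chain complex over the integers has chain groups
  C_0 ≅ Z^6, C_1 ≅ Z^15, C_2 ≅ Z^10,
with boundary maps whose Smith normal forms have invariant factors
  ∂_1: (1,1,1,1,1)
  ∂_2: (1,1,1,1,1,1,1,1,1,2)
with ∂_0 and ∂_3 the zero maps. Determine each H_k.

H_0 = Z,  H_1 = Z/2,  H_2 = 0.

H_0: b_0 = 6 − 0 − 5 = 1; torsion from ∂_1 factors > 1: none. So H_0 = Z.
H_1: b_1 = 15 − 5 − 10 = 0; torsion from ∂_2 factors > 1: [2]. So H_1 = Z/2.
H_2: b_2 = 10 − 10 − 0 = 0; torsion from ∂_3 factors > 1: none. So H_2 = 0.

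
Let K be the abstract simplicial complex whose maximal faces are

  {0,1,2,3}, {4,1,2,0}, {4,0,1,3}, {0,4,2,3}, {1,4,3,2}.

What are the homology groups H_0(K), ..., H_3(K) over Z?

H_0 ≅ Z,  H_1 = 0,  H_2 = 0,  H_3 ≅ Z.

K has 5 vertices, 10 edges, 10 triangles, 5 3-simplices.
rank ∂_0 = 0, rank ∂_1 = 4 ⇒ b_0 = 5 − 0 − 4 = 1; all invariant factors of ∂_1 are 1 so no torsion. So H_0 ≅ Z.
rank ∂_1 = 4, rank ∂_2 = 6 ⇒ b_1 = 10 − 4 − 6 = 0; all invariant factors of ∂_2 are 1 so no torsion. So H_1 ≅ 0.
rank ∂_2 = 6, rank ∂_3 = 4 ⇒ b_2 = 10 − 6 − 4 = 0; all invariant factors of ∂_3 are 1 so no torsion. So H_2 ≅ 0.
rank ∂_3 = 4, rank ∂_4 = 0 ⇒ b_3 = 5 − 4 − 0 = 1. So H_3 ≅ Z.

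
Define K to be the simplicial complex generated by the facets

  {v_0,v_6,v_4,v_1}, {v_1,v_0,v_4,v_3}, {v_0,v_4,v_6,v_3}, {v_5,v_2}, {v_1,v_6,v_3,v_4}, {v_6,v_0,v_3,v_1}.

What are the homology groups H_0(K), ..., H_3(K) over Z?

Order the vertices as v_0 < v_1 < v_2 < v_3 < v_4 < v_5 < v_6. Listing each simplex with vertices in this order, K has dimension 3 with simplices:

  0-simplices (7): [v_0], [v_1], [v_2], [v_3], [v_4], [v_5], [v_6]
  1-simplices (11): [v_0,v_1], [v_0,v_3], [v_0,v_4], [v_0,v_6], [v_1,v_3], [v_1,v_4], [v_1,v_6], [v_2,v_5], [v_3,v_4], [v_3,v_6], [v_4,v_6]
  2-simplices (10): [v_0,v_1,v_3], [v_0,v_1,v_4], [v_0,v_1,v_6], [v_0,v_3,v_4], [v_0,v_3,v_6], [v_0,v_4,v_6], [v_1,v_3,v_4], [v_1,v_3,v_6], [v_1,v_4,v_6], [v_3,v_4,v_6]
  3-simplices (5): [v_0,v_1,v_3,v_4], [v_0,v_1,v_3,v_6], [v_0,v_1,v_4,v_6], [v_0,v_3,v_4,v_6], [v_1,v_3,v_4,v_6]

Hence C_0 ≅ Z^7, C_1 ≅ Z^11, C_2 ≅ Z^10, C_3 ≅ Z^5.

∂_1: C_1 → C_0 is given by ∂[p,q] = [q] − [p].
The resulting 7×11 matrix has rank 5, and its Smith normal form has invariant factors (1,1,1,1,1).

Boundary ∂_2: C_2 → C_1 acts by ∂[p,q,r] = [q,r] − [p,r] + [p,q]. For instance
  ∂[v_1,v_3,v_4] = [v_3,v_4] − [v_1,v_4] + [v_1,v_3],
  ∂[v_0,v_4,v_6] = [v_4,v_6] − [v_0,v_6] + [v_0,v_4].
As a 11×10 matrix over Z this has rank 6, with invariant factors (1,1,1,1,1,1).

The boundary map ∂_3: C_3 → C_2 sends each 3-simplex σ to the alternating sum Σ_i (−1)^i (σ with its i-th vertex removed). For instance
  ∂[v_0,v_1,v_3,v_4] = [v_1,v_3,v_4] − [v_0,v_3,v_4] + [v_0,v_1,v_4] − [v_0,v_1,v_3],
  ∂[v_0,v_1,v_3,v_6] = [v_1,v_3,v_6] − [v_0,v_3,v_6] + [v_0,v_1,v_6] − [v_0,v_1,v_3].
The 10×5 boundary matrix has rank 4 and Smith normal form diag(1,1,1,1).

Reading off H_k = ker ∂_k / im ∂_{k+1}:

  H_0: rank C_0 − rank ∂_1 = 7 − 5 = 2, and the invariant factors of ∂_1 are all 1, so H_0 = Z^2.
  H_1: rank ker ∂_1 − rank ∂_2 = (11 − 5) − 6 = 0, and the invariant factors of ∂_2 are all 1, so H_1 = 0.
  H_2: rank ker ∂_2 − rank ∂_3 = (10 − 6) − 4 = 0, and the invariant factors of ∂_3 are all 1, so H_2 = 0.
  H_3: rank ker ∂_3 − rank ∂_4 = (5 − 4) − 0 = 1, and there is no ∂_4, so H_3 = Z.

H_0 = Z^2,  H_1 = 0,  H_2 = 0,  H_3 = Z.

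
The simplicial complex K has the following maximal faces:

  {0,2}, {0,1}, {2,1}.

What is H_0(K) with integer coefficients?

Take the total order 0 < 1 < 2 on the vertex set. Then K (dimension 1) consists of the simplices:

  0-simplices (3): [0], [1], [2]
  1-simplices (3): [0,1], [0,2], [1,2]

so the chain groups are C_0 ≅ Z^3, C_1 ≅ Z^3.

The boundary map ∂_1: C_1 → C_0 is given by ∂[p,q] = [q] − [p]. For instance
  ∂[1,2] = [2] − [1].
The 3×3 boundary matrix has rank 2 and Smith normal form diag(1,1).

Reading off H_k = ker ∂_k / im ∂_{k+1}:

  H_0: rank C_0 − rank ∂_1 = 3 − 2 = 1, and the invariant factors of ∂_1 are all 1, so H_0 = Z.

(K is a triangulation of the circle S^1.)

H_0 ≅ Z.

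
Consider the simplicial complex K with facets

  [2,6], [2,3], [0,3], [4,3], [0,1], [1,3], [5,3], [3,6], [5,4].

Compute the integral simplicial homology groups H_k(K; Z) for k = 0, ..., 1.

H_0 = Z,  H_1 = Z^3.

K has 7 vertices, 9 edges.
rank ∂_0 = 0, rank ∂_1 = 6 ⇒ b_0 = 7 − 0 − 6 = 1; all invariant factors of ∂_1 are 1 so no torsion. So H_0 = Z.
rank ∂_1 = 6, rank ∂_2 = 0 ⇒ b_1 = 9 − 6 − 0 = 3. So H_1 = Z^3.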